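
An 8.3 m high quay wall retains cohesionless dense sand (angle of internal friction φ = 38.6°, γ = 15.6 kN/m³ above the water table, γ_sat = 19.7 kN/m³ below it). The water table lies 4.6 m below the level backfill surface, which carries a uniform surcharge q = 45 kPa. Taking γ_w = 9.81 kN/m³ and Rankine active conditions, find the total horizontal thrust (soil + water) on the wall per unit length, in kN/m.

K_a = tan²(45° − φ/2) = 0.2316.
γ' = 19.7 − 9.81 = 9.890 kN/m³. h₂ = H − d_w = 3.7 m.
σ'_h: at surface K_a·q = 10.42; at WT K_a(q+γd_w) = 27.04; at base K_a(q+γd_w+γ'h₂) = 35.52 kPa.
P₁ = ½(10.42+27.04)×4.6 = 86.17; P₂ = ½(27.04+35.52)×3.7 = 115.7; P_w = ½γ_w h₂² = 67.15.
Total = 86.17+115.7+67.15 = 269.1 kN/m.

269 kN/m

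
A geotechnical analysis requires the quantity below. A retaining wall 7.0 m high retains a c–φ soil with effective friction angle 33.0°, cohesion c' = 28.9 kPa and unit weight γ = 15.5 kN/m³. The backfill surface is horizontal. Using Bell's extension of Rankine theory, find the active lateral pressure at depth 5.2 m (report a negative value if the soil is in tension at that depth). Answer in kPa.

K_a = (1 − sin φ)/(1 + sin φ) = 0.2948.
σ_a = K_a γ z − 2c√K_a = 0.2948×15.5×5.2 − 2×28.9×0.5430 = -7.622 kPa.

-7.62 kPa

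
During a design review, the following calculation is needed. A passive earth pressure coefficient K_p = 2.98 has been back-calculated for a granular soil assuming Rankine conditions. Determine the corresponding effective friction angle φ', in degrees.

29.8°

K_p = (1+sin φ)/(1−sin φ) ⇒ sin φ = (K_p − 1)/(K_p + 1) = 0.4975.
φ = arcsin(0.4975) = 29.83°.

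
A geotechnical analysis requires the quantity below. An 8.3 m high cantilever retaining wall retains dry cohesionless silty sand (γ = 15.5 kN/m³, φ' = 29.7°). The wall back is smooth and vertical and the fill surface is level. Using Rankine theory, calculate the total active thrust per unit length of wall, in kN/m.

180 kN/m

K_a = tan²(45° − φ/2) = 0.3374.
P_a = ½ K_a γ H² = 0.5 × 0.3374 × 15.5 × 8.3² = 180.1 kN/m.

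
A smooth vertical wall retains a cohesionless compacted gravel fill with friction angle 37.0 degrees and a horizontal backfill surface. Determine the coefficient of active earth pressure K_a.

0.249

K_a = (1 − sin φ)/(1 + sin φ) = (1 − sin 37.0°)/(1 + sin 37.0°) = 0.2486.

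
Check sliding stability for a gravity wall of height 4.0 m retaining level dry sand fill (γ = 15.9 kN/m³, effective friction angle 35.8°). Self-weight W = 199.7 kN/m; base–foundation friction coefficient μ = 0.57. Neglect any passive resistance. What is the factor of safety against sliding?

3.42

K_a = tan²(45° − 35.8°/2) = 0.2619.
P_a = ½K_aγH² = 0.5×0.2619×15.9×4.0² = 33.31 kN/m, acting at H/3 = 1.333 m above the base.
FS_sliding = μW / P_a = 0.57×199.7 / 33.31 = 3.417.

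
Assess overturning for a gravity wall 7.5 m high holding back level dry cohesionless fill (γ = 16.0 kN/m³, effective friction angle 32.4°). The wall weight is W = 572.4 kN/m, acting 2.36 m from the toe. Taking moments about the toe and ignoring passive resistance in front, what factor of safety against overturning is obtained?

K_a = tan²(45° − 32.4°/2) = 0.3022.
P_a = ½K_aγH² = 0.5×0.3022×16.0×7.5² = 136.0 kN/m, acting at H/3 = 2.500 m above the base.
Overturning moment M_o = P_a × H/3 = 136.0 × 2.500 = 340.0.
Resisting moment M_r = W × 2.36 = 572.4 × 2.36 = 1351.
FS_overturning = M_r/M_o = 1351/340.0 = 3.973.

3.97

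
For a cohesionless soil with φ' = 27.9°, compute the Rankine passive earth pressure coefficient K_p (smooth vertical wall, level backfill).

2.76

K_p = (1 + sin φ)/(1 − sin φ) = tan²(45° + 27.9°/2) = 2.759.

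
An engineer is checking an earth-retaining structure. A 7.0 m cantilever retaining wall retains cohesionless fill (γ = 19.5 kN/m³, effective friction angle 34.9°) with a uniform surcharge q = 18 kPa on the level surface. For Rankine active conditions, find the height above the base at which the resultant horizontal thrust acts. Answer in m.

2.58 m

K_a = 0.2721.
Triangular part P₁ = ½K_aγH² = 130.0 at H/3 = 2.333 m; rectangular part P₂ = K_a q H = 34.29 at H/2 = 3.500 m.
ȳ = (P₁·2.333 + P₂·3.500)/(P₁+P₂) = 2.577 m.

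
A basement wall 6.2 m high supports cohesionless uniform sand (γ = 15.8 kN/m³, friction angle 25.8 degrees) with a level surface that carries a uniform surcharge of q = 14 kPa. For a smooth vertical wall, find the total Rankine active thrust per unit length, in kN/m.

K_a = tan²(45° − φ/2) = 0.3935.
Soil triangle: ½ K_a γ H² = 0.5×0.3935×15.8×6.2² = 119.5 kN/m.
Surcharge rectangle: K_a q H = 0.3935×14×6.2 = 34.16 kN/m.
Total = 119.5 + 34.16 = 153.7 kN/m.

154 kN/m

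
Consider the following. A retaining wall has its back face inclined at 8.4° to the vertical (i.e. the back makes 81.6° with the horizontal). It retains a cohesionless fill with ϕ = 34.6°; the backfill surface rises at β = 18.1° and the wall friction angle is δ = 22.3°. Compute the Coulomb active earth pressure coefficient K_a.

0.409

K_a = sin²(α+φ) / [sin²α · sin(α−δ) · (1 + √{sin(φ+δ)sin(φ−β) / (sin(α−δ)sin(α+β))})²].
With α = 81.6°, φ = 34.6°, δ = 22.3°, β = 18.1°: K_a = 0.4088.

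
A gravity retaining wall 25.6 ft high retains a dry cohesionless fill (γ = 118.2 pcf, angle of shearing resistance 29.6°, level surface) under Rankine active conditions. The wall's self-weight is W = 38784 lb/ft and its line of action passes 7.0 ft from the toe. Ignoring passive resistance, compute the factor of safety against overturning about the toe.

K_a = tan²(45° − 29.6°/2) = 0.3387.
P_a = ½K_aγH² = 0.5×0.3387×118.2×25.6² = 13120 lb/ft, acting at H/3 = 8.533 ft above the base.
Overturning moment M_o = P_a × H/3 = 13120 × 8.533 = 112000.
Resisting moment M_r = W × 7.0 = 38784 × 7.0 = 271500.
FS_overturning = M_r/M_o = 271500/112000 = 2.425.

2.42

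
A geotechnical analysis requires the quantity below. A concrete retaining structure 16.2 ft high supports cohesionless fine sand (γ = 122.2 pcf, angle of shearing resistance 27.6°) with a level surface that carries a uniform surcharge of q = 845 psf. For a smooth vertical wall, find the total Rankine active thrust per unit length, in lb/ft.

K_a = tan²(45° − φ/2) = 0.3668.
Soil triangle: ½ K_a γ H² = 0.5×0.3668×122.2×16.2² = 5881 lb/ft.
Surcharge rectangle: K_a q H = 0.3668×845×16.2 = 5021 lb/ft.
Total = 5881 + 5021 = 10900 lb/ft.

10900 lb/ft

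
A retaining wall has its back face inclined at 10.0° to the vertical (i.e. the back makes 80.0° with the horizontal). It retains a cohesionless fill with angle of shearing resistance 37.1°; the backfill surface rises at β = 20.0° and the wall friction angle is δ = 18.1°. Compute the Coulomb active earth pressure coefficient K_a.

0.397

K_a = sin²(α+φ) / [sin²α · sin(α−δ) · (1 + √{sin(φ+δ)sin(φ−β) / (sin(α−δ)sin(α+β))})²].
With α = 80.0°, φ = 37.1°, δ = 18.1°, β = 20.0°: K_a = 0.3972.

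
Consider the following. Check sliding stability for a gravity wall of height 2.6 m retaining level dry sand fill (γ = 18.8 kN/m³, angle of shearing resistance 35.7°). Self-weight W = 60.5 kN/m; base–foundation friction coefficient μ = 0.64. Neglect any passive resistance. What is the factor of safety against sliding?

2.32

K_a = tan²(45° − 35.7°/2) = 0.2630.
P_a = ½K_aγH² = 0.5×0.2630×18.8×2.6² = 16.71 kN/m, acting at H/3 = 0.8667 m above the base.
FS_sliding = μW / P_a = 0.64×60.5 / 16.71 = 2.317.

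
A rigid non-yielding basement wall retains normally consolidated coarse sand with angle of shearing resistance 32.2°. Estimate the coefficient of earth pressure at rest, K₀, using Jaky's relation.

K₀ = 1 − sin φ' = 1 − sin 32.2° = 0.4671.

0.467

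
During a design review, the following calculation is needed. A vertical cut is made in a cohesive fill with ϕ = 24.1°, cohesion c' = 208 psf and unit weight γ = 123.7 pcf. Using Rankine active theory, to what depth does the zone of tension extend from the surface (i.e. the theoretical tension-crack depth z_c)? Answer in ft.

5.19 ft

K_a = tan²(45° − 24.1°/2) = 0.4201; √K_a = 0.6482.
The active pressure is zero where K_a γ z = 2c√K_a, so z_c = 2c/(γ√K_a) = 2×208/(123.7×0.6482) = 5.188 ft.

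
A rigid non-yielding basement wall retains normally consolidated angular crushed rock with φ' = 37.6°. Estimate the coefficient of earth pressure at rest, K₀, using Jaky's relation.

K₀ = 1 − sin φ' = 1 − sin 37.6° = 0.3899.

0.390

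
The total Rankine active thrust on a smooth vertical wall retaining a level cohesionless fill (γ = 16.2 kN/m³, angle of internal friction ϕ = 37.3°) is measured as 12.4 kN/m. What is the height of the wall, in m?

K_a = 0.2453. P_a = ½ K_a γ H² ⇒ H = √(2P_a/(K_a γ)).
H = √(2×12.4/(0.2453×16.2)) = 2.498 m.

2.50 m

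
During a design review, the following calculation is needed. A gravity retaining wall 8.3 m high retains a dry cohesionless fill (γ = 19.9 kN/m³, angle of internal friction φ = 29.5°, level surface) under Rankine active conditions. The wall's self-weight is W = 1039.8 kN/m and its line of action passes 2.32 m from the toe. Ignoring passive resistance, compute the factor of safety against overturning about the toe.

K_a = tan²(45° − 29.5°/2) = 0.3401.
P_a = ½K_aγH² = 0.5×0.3401×19.9×8.3² = 233.1 kN/m, acting at H/3 = 2.767 m above the base.
Overturning moment M_o = P_a × H/3 = 233.1 × 2.767 = 645.0.
Resisting moment M_r = W × 2.32 = 1039.8 × 2.32 = 2412.
FS_overturning = M_r/M_o = 2412/645.0 = 3.740.

3.74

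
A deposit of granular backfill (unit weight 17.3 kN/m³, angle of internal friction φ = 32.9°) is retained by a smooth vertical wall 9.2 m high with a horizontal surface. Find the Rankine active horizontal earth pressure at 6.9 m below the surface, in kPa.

35.3 kPa

K_a = (1 − sin φ)/(1 + sin φ) = 0.2960.
σ_h = K_a γ z = 0.2960 × 17.3 × 6.9 = 35.34 kPa.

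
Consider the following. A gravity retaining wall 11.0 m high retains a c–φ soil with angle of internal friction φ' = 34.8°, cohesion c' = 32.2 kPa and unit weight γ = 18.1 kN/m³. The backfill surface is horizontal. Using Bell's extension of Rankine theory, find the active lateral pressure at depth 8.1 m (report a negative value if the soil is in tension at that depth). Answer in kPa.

6.40 kPa

K_a = (1 − sin φ)/(1 + sin φ) = 0.2733.
σ_a = K_a γ z − 2c√K_a = 0.2733×18.1×8.1 − 2×32.2×0.5228 = 6.402 kPa.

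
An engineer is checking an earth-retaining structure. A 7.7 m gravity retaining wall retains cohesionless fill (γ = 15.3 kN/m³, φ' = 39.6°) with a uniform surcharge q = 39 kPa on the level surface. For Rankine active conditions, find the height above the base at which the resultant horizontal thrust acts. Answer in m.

K_a = 0.2214.
Triangular part P₁ = ½K_aγH² = 100.4 at H/3 = 2.567 m; rectangular part P₂ = K_a q H = 66.50 at H/2 = 3.850 m.
ȳ = (P₁·2.567 + P₂·3.850)/(P₁+P₂) = 3.078 m.

3.08 m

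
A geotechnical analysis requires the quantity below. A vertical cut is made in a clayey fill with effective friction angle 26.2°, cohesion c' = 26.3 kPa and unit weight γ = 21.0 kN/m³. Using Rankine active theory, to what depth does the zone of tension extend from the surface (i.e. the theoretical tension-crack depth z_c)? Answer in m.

4.02 m

K_a = tan²(45° − 26.2°/2) = 0.3874; √K_a = 0.6224.
The active pressure is zero where K_a γ z = 2c√K_a, so z_c = 2c/(γ√K_a) = 2×26.3/(21.0×0.6224) = 4.024 m.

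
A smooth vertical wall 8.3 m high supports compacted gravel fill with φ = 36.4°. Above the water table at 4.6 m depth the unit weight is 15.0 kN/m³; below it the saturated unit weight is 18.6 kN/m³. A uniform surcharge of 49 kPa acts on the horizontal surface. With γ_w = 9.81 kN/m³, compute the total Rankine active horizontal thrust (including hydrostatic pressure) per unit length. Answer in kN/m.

K_a = tan²(45° − φ/2) = 0.2552.
γ' = 18.6 − 9.81 = 8.790 kN/m³. h₂ = H − d_w = 3.7 m.
σ'_h: at surface K_a·q = 12.50; at WT K_a(q+γd_w) = 30.11; at base K_a(q+γd_w+γ'h₂) = 38.41 kPa.
P₁ = ½(12.50+30.11)×4.6 = 98.01; P₂ = ½(30.11+38.41)×3.7 = 126.8; P_w = ½γ_w h₂² = 67.15.
Total = 98.01+126.8+67.15 = 291.9 kN/m.

292 kN/m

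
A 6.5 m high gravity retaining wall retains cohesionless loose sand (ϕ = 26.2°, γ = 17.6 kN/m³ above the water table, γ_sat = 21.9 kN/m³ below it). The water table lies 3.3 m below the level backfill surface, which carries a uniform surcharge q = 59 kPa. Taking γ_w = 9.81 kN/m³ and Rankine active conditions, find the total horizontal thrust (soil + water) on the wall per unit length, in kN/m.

K_a = tan²(45° − φ/2) = 0.3874.
γ' = 21.9 − 9.81 = 12.09 kN/m³. h₂ = H − d_w = 3.2 m.
σ'_h: at surface K_a·q = 22.86; at WT K_a(q+γd_w) = 45.36; at base K_a(q+γd_w+γ'h₂) = 60.35 kPa.
P₁ = ½(22.86+45.36)×3.3 = 112.6; P₂ = ½(45.36+60.35)×3.2 = 169.1; P_w = ½γ_w h₂² = 50.23.
Total = 112.6+169.1+50.23 = 331.9 kN/m.

332 kN/m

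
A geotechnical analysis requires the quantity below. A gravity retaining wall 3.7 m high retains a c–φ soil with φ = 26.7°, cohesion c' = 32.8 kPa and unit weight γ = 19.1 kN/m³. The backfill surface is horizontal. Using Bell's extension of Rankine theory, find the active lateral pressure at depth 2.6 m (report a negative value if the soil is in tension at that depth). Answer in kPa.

K_a = (1 − sin φ)/(1 + sin φ) = 0.3800.
σ_a = K_a γ z − 2c√K_a = 0.3800×19.1×2.6 − 2×32.8×0.6164 = -21.57 kPa.

-21.6 kPa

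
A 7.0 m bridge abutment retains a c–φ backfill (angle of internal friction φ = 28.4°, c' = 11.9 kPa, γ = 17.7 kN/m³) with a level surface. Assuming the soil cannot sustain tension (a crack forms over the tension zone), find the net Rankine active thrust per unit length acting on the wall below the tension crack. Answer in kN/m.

K_a = 0.3554; √K_a = 0.5961.
Tension-crack depth z_c = 2c/(γ√K_a) = 2×11.9/(17.7×0.5961) = 2.256 m.
σ_a at base = K_a γ H − 2c√K_a = 0.3554×17.7×7.0 − 2×11.9×0.5961 = 29.84 kPa.
P_a = ½ × 29.84 × (H − z_c) = 0.5×29.84×4.744 = 70.79 kN/m.

70.8 kN/m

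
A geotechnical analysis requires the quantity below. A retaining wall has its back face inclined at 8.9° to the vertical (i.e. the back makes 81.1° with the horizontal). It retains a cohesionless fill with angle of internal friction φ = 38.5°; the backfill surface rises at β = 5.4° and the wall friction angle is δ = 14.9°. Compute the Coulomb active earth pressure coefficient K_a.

0.295

K_a = sin²(α+φ) / [sin²α · sin(α−δ) · (1 + √{sin(φ+δ)sin(φ−β) / (sin(α−δ)sin(α+β))})²].
With α = 81.1°, φ = 38.5°, δ = 14.9°, β = 5.4°: K_a = 0.2954.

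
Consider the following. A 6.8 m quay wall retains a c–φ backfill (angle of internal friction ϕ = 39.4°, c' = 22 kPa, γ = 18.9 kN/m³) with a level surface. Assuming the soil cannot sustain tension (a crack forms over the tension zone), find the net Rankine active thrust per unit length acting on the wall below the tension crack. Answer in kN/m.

K_a = 0.2234; √K_a = 0.4727.
Tension-crack depth z_c = 2c/(γ√K_a) = 2×22/(18.9×0.4727) = 4.925 m.
σ_a at base = K_a γ H − 2c√K_a = 0.2234×18.9×6.8 − 2×22×0.4727 = 7.918 kPa.
P_a = ½ × 7.918 × (H − z_c) = 0.5×7.918×1.875 = 7.423 kN/m.

7.42 kN/m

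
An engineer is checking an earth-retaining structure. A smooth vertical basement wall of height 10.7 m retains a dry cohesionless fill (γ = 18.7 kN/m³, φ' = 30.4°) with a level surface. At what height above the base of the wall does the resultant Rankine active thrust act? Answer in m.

K_a = 0.3280.
The pressure distribution is triangular, so the resultant acts at H/3 above the base = 10.7/3 = 3.567 m.

3.57 m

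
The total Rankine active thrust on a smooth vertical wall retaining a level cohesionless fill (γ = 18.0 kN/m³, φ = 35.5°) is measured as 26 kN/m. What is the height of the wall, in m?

K_a = 0.2653. P_a = ½ K_a γ H² ⇒ H = √(2P_a/(K_a γ)).
H = √(2×26/(0.2653×18.0)) = 3.300 m.

3.30 m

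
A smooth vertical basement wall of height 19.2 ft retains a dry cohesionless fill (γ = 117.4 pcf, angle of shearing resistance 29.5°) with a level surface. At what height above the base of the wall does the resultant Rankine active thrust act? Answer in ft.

K_a = 0.3401.
The pressure distribution is triangular, so the resultant acts at H/3 above the base = 19.2/3 = 6.400 ft.

6.40 ft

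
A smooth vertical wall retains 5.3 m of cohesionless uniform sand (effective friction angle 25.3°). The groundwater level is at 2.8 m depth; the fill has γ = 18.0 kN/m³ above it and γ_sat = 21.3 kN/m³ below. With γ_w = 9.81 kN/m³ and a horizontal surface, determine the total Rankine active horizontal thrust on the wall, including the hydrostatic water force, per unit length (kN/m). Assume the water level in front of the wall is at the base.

124 kN/m

K_a = tan²(45° − φ/2) = 0.4012.
γ' = 21.3 − 9.81 = 11.49 kN/m³. Depth below WT = 2.5 m.
σ'_h at WT = K_a γ d_w = 20.22 kPa; at base = 20.22 + K_a γ' × 2.5 = 31.74 kPa.
P₁ (0–2.8 m) = ½×20.22×2.8 = 28.31. P₂ (2.8–5.3 m) = ½(20.22+31.74)×2.5 = 64.96.
P_w = ½ γ_w h₂² = 0.5×9.81×2.5² = 30.66. Total = 28.31+64.96+30.66 = 123.9 kN/m.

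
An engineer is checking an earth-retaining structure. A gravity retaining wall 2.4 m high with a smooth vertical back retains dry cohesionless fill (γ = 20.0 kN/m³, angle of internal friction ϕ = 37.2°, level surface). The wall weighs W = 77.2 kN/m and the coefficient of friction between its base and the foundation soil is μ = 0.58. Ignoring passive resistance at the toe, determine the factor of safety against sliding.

K_a = tan²(45° − 37.2°/2) = 0.2464.
P_a = ½K_aγH² = 0.5×0.2464×20.0×2.4² = 14.19 kN/m, acting at H/3 = 0.8000 m above the base.
FS_sliding = μW / P_a = 0.58×77.2 / 14.19 = 3.155.

3.15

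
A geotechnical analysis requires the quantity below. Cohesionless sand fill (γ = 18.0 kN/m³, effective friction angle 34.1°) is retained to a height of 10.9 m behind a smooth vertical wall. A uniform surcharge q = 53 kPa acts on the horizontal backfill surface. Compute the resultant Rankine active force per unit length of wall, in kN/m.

464 kN/m

K_a = tan²(45° − φ/2) = 0.2815.
Soil triangle: ½ K_a γ H² = 0.5×0.2815×18.0×10.9² = 301.0 kN/m.
Surcharge rectangle: K_a q H = 0.2815×53×10.9 = 162.6 kN/m.
Total = 301.0 + 162.6 = 463.7 kN/m.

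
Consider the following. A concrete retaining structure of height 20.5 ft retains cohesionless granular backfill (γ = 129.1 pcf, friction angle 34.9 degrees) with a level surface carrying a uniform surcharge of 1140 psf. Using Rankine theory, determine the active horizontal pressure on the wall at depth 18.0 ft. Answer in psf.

K_a = (1 − sin φ)/(1 + sin φ) = 0.2721.
σ_v = γz + q = 129.1 × 18.0 + 1140 = 3464 psf.
σ_h = K_a σ_v = 0.2721 × 3464 = 942.7 psf.

943 psf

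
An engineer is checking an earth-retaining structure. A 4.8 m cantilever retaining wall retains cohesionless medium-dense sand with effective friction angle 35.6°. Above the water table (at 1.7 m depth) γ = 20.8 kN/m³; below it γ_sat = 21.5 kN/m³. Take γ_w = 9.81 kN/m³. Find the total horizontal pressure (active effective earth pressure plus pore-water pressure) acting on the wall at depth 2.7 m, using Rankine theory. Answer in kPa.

K_a = (1 − sin φ)/(1 + sin φ) = 0.2641.
γ' = 21.5 − 9.81 = 11.69 kN/m³.
Effective vertical stress at 2.7 m: σ'_v = 20.8×1.7 + 11.69×1.00 = 47.05 kPa.
σ'_h = K_a σ'_v = 0.2641 × 47.05 = 12.43 kPa; u = γ_w × 1.00 = 9.810 kPa.
Total σ_h = 12.43 + 9.810 = 22.24 kPa.

22.2 kPa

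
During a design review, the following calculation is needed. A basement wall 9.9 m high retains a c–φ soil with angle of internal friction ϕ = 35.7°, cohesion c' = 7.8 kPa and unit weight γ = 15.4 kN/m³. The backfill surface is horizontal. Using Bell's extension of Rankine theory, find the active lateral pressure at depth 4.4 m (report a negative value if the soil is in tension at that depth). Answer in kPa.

9.82 kPa

K_a = (1 − sin φ)/(1 + sin φ) = 0.2630.
σ_a = K_a γ z − 2c√K_a = 0.2630×15.4×4.4 − 2×7.8×0.5128 = 9.820 kPa.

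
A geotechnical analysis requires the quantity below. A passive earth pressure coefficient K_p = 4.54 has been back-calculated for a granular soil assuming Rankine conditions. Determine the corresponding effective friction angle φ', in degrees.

K_p = (1+sin φ)/(1−sin φ) ⇒ sin φ = (K_p − 1)/(K_p + 1) = 0.6390.
φ = arcsin(0.6390) = 39.72°.

39.7°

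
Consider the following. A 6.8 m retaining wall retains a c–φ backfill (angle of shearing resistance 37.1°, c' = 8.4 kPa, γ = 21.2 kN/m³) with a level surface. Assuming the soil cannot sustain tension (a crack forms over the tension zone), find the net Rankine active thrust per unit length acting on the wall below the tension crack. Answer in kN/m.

71.1 kN/m

K_a = 0.2475; √K_a = 0.4975.
Tension-crack depth z_c = 2c/(γ√K_a) = 2×8.4/(21.2×0.4975) = 1.593 m.
σ_a at base = K_a γ H − 2c√K_a = 0.2475×21.2×6.8 − 2×8.4×0.4975 = 27.32 kPa.
P_a = ½ × 27.32 × (H − z_c) = 0.5×27.32×5.207 = 71.13 kN/m.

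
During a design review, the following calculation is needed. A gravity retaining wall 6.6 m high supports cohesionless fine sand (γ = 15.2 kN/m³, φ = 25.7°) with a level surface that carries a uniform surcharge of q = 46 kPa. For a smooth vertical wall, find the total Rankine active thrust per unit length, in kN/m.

251 kN/m

K_a = tan²(45° − φ/2) = 0.3950.
Soil triangle: ½ K_a γ H² = 0.5×0.3950×15.2×6.6² = 130.8 kN/m.
Surcharge rectangle: K_a q H = 0.3950×46×6.6 = 119.9 kN/m.
Total = 130.8 + 119.9 = 250.7 kN/m.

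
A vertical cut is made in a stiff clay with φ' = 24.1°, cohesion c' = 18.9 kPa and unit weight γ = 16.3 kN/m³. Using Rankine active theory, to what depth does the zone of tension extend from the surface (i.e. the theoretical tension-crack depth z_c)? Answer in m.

3.58 m

K_a = tan²(45° − 24.1°/2) = 0.4201; √K_a = 0.6482.
The active pressure is zero where K_a γ z = 2c√K_a, so z_c = 2c/(γ√K_a) = 2×18.9/(16.3×0.6482) = 3.578 m.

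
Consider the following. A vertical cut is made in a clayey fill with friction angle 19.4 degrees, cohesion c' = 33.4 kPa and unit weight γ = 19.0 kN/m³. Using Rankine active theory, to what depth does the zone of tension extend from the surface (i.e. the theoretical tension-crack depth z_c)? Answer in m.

K_a = tan²(45° − 19.4°/2) = 0.5013; √K_a = 0.7080.
The active pressure is zero where K_a γ z = 2c√K_a, so z_c = 2c/(γ√K_a) = 2×33.4/(19.0×0.7080) = 4.966 m.

4.97 m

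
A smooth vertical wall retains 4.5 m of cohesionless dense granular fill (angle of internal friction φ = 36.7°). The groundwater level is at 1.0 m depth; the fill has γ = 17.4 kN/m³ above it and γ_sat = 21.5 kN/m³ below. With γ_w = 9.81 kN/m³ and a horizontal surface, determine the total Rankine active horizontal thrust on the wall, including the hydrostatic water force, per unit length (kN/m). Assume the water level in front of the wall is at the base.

95.6 kN/m

K_a = tan²(45° − φ/2) = 0.2519.
γ' = 21.5 − 9.81 = 11.69 kN/m³. Depth below WT = 3.5 m.
σ'_h at WT = K_a γ d_w = 4.382 kPa; at base = 4.382 + K_a γ' × 3.5 = 14.69 kPa.
P₁ (0–1.0 m) = ½×4.382×1.0 = 2.191. P₂ (1.0–4.5 m) = ½(4.382+14.69)×3.5 = 33.37.
P_w = ½ γ_w h₂² = 0.5×9.81×3.5² = 60.09. Total = 2.191+33.37+60.09 = 95.65 kN/m.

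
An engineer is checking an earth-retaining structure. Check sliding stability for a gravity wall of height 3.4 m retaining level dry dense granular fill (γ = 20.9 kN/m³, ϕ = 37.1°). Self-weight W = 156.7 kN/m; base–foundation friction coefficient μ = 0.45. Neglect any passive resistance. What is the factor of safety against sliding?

2.36

K_a = tan²(45° − 37.1°/2) = 0.2475.
P_a = ½K_aγH² = 0.5×0.2475×20.9×3.4² = 29.90 kN/m, acting at H/3 = 1.133 m above the base.
FS_sliding = μW / P_a = 0.45×156.7 / 29.90 = 2.358.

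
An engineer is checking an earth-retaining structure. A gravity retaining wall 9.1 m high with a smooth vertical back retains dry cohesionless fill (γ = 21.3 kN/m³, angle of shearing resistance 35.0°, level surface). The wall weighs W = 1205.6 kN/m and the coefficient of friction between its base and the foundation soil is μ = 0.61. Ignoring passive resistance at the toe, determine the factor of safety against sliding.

3.08

K_a = tan²(45° − 35.0°/2) = 0.2710.
P_a = ½K_aγH² = 0.5×0.2710×21.3×9.1² = 239.0 kN/m, acting at H/3 = 3.033 m above the base.
FS_sliding = μW / P_a = 0.61×1205.6 / 239.0 = 3.077.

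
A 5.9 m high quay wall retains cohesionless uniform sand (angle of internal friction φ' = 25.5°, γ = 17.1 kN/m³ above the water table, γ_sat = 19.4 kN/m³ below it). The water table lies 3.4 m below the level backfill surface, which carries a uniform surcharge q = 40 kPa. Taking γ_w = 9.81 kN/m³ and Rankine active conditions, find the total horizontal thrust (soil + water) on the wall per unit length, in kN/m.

234 kN/m

K_a = tan²(45° − φ/2) = 0.3981.
γ' = 19.4 − 9.81 = 9.590 kN/m³. h₂ = H − d_w = 2.5 m.
σ'_h: at surface K_a·q = 15.92; at WT K_a(q+γd_w) = 39.07; at base K_a(q+γd_w+γ'h₂) = 48.61 kPa.
P₁ = ½(15.92+39.07)×3.4 = 93.49; P₂ = ½(39.07+48.61)×2.5 = 109.6; P_w = ½γ_w h₂² = 30.66.
Total = 93.49+109.6+30.66 = 233.8 kN/m.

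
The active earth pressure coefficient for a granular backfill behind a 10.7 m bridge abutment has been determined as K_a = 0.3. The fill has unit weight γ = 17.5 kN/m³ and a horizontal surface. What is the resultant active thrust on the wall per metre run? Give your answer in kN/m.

301 kN/m

P = ½ K_a γ H² = 0.5 × 0.3 × 17.5 × 10.7² = 300.5 kN/m.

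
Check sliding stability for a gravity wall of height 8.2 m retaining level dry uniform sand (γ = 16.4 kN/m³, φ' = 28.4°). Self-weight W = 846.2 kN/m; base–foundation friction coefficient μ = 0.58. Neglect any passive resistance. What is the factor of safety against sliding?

K_a = tan²(45° − 28.4°/2) = 0.3554.
P_a = ½K_aγH² = 0.5×0.3554×16.4×8.2² = 195.9 kN/m, acting at H/3 = 2.733 m above the base.
FS_sliding = μW / P_a = 0.58×846.2 / 195.9 = 2.505.

2.50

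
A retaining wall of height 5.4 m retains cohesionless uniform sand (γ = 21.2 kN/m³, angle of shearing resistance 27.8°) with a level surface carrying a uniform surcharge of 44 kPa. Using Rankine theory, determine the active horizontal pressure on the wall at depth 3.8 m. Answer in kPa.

K_a = (1 − sin φ)/(1 + sin φ) = 0.3639.
σ_v = γz + q = 21.2 × 3.8 + 44 = 124.6 kPa.
σ_h = K_a σ_v = 0.3639 × 124.6 = 45.33 kPa.

45.3 kPa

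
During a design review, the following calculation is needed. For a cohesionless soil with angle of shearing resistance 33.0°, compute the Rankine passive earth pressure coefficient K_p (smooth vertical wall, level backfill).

K_p = (1 + sin φ)/(1 − sin φ) = tan²(45° + 33.0°/2) = 3.392.

3.39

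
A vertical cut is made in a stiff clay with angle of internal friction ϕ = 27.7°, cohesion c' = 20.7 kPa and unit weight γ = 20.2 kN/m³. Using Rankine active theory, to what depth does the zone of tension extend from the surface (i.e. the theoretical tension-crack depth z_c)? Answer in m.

K_a = tan²(45° − 27.7°/2) = 0.3653; √K_a = 0.6044.
The active pressure is zero where K_a γ z = 2c√K_a, so z_c = 2c/(γ√K_a) = 2×20.7/(20.2×0.6044) = 3.391 m.

3.39 m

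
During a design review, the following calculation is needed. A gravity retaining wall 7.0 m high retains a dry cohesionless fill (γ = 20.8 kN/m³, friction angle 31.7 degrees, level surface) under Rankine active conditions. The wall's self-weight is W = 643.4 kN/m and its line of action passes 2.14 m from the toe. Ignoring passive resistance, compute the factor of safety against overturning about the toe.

K_a = tan²(45° − 31.7°/2) = 0.3111.
P_a = ½K_aγH² = 0.5×0.3111×20.8×7.0² = 158.5 kN/m, acting at H/3 = 2.333 m above the base.
Overturning moment M_o = P_a × H/3 = 158.5 × 2.333 = 369.9.
Resisting moment M_r = W × 2.14 = 643.4 × 2.14 = 1377.
FS_overturning = M_r/M_o = 1377/369.9 = 3.722.

3.72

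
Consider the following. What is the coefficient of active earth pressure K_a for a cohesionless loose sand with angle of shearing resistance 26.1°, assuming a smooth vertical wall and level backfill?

K_a = tan²(45° − φ/2) = tan²(31.95°) = 0.3889.

0.389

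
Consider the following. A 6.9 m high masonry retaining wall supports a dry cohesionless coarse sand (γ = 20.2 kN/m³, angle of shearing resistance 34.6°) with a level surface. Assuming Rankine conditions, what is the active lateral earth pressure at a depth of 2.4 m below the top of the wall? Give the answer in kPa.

K_a = (1 − sin φ)/(1 + sin φ) = 0.2756.
σ_h = K_a γ z = 0.2756 × 20.2 × 2.4 = 13.36 kPa.

13.4 kPa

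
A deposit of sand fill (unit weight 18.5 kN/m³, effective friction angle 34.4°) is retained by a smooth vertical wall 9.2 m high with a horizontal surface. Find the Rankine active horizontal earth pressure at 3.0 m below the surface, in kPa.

15.4 kPa

K_a = (1 − sin φ)/(1 + sin φ) = 0.2780.
σ_h = K_a γ z = 0.2780 × 18.5 × 3.0 = 15.43 kPa.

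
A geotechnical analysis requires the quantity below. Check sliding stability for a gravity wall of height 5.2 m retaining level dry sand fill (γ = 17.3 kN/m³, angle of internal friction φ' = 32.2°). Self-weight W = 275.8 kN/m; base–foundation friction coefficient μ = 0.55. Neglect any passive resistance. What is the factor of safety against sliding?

K_a = tan²(45° − 32.2°/2) = 0.3047.
P_a = ½K_aγH² = 0.5×0.3047×17.3×5.2² = 71.28 kN/m, acting at H/3 = 1.733 m above the base.
FS_sliding = μW / P_a = 0.55×275.8 / 71.28 = 2.128.

2.13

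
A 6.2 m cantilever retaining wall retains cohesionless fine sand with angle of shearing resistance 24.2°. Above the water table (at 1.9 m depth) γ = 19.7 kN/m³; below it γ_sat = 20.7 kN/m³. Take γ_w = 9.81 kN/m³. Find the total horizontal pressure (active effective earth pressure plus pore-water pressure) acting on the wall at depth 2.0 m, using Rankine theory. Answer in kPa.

17.1 kPa

K_a = (1 − sin φ)/(1 + sin φ) = 0.4185.
γ' = 20.7 − 9.81 = 10.89 kN/m³.
Effective vertical stress at 2.0 m: σ'_v = 19.7×1.9 + 10.89×0.100 = 38.52 kPa.
σ'_h = K_a σ'_v = 0.4185 × 38.52 = 16.12 kPa; u = γ_w × 0.100 = 0.9810 kPa.
Total σ_h = 16.12 + 0.9810 = 17.10 kPa.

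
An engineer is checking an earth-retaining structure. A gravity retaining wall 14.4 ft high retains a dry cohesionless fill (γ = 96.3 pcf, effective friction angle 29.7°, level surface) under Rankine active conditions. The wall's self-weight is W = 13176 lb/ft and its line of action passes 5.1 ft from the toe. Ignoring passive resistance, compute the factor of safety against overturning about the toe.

K_a = tan²(45° − 29.7°/2) = 0.3374.
P_a = ½K_aγH² = 0.5×0.3374×96.3×14.4² = 3369 lb/ft, acting at H/3 = 4.800 ft above the base.
Overturning moment M_o = P_a × H/3 = 3369 × 4.800 = 16170.
Resisting moment M_r = W × 5.1 = 13176 × 5.1 = 67200.
FS_overturning = M_r/M_o = 67200/16170 = 4.156.

4.16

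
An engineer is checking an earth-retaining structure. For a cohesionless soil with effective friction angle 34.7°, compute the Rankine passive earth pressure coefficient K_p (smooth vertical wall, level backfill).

K_p = (1 + sin φ)/(1 − sin φ) = tan²(45° + 34.7°/2) = 3.643.

3.64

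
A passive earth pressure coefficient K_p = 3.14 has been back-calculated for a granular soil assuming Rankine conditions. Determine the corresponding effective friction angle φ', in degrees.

31.1°

K_p = (1+sin φ)/(1−sin φ) ⇒ sin φ = (K_p − 1)/(K_p + 1) = 0.5169.
φ = arcsin(0.5169) = 31.13°.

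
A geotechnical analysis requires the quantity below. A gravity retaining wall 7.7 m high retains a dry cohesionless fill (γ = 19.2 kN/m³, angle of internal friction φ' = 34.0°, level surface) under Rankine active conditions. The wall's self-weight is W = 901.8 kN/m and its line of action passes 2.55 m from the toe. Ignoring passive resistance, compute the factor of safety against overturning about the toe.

K_a = tan²(45° − 34.0°/2) = 0.2827.
P_a = ½K_aγH² = 0.5×0.2827×19.2×7.7² = 160.9 kN/m, acting at H/3 = 2.567 m above the base.
Overturning moment M_o = P_a × H/3 = 160.9 × 2.567 = 413.0.
Resisting moment M_r = W × 2.55 = 901.8 × 2.55 = 2300.
FS_overturning = M_r/M_o = 2300/413.0 = 5.568.

5.57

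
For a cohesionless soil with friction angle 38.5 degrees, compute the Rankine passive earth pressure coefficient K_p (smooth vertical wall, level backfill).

K_p = (1 + sin φ)/(1 − sin φ) = tan²(45° + 38.5°/2) = 4.298.

4.30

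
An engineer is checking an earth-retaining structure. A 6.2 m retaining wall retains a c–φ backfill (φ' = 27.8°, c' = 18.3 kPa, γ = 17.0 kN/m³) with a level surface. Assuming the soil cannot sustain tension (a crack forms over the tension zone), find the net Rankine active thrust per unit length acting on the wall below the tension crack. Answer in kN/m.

K_a = 0.3639; √K_a = 0.6032.
Tension-crack depth z_c = 2c/(γ√K_a) = 2×18.3/(17.0×0.6032) = 3.569 m.
σ_a at base = K_a γ H − 2c√K_a = 0.3639×17.0×6.2 − 2×18.3×0.6032 = 16.28 kPa.
P_a = ½ × 16.28 × (H − z_c) = 0.5×16.28×2.631 = 21.41 kN/m.

21.4 kN/m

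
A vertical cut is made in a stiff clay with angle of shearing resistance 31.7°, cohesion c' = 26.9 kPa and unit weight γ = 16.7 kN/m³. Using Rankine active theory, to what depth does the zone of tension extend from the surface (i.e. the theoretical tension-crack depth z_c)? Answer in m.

5.78 m

K_a = tan²(45° − 31.7°/2) = 0.3111; √K_a = 0.5577.
The active pressure is zero where K_a γ z = 2c√K_a, so z_c = 2c/(γ√K_a) = 2×26.9/(16.7×0.5577) = 5.776 m.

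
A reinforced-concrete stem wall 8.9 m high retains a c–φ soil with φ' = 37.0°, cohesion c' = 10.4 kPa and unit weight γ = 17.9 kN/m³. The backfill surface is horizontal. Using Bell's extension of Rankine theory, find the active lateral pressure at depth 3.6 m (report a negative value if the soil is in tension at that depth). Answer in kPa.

K_a = (1 − sin φ)/(1 + sin φ) = 0.2486.
σ_a = K_a γ z − 2c√K_a = 0.2486×17.9×3.6 − 2×10.4×0.4986 = 5.648 kPa.

5.65 kPa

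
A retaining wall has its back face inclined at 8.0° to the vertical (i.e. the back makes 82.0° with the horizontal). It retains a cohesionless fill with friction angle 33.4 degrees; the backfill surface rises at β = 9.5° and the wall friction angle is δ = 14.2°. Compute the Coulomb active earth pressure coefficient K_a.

K_a = sin²(α+φ) / [sin²α · sin(α−δ) · (1 + √{sin(φ+δ)sin(φ−β) / (sin(α−δ)sin(α+β))})²].
With α = 82.0°, φ = 33.4°, δ = 14.2°, β = 9.5°: K_a = 0.3653.

0.365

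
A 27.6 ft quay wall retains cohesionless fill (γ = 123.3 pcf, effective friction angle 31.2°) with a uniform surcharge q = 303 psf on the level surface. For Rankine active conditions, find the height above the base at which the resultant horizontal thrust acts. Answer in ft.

K_a = 0.3175.
Triangular part P₁ = ½K_aγH² = 14910 at H/3 = 9.200 ft; rectangular part P₂ = K_a q H = 2655 at H/2 = 13.80 ft.
ȳ = (P₁·9.200 + P₂·13.80)/(P₁+P₂) = 9.895 ft.

9.90 ft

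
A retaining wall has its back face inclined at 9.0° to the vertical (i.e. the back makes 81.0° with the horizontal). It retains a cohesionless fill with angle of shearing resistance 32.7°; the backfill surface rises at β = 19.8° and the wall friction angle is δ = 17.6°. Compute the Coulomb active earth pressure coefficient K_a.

K_a = sin²(α+φ) / [sin²α · sin(α−δ) · (1 + √{sin(φ+δ)sin(φ−β) / (sin(α−δ)sin(α+β))})²].
With α = 81.0°, φ = 32.7°, δ = 17.6°, β = 19.8°: K_a = 0.4621.

0.462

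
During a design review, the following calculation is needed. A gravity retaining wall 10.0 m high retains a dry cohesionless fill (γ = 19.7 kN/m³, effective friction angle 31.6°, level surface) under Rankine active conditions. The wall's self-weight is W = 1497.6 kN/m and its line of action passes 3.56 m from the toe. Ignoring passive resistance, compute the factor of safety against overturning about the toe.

5.20

K_a = tan²(45° − 31.6°/2) = 0.3123.
P_a = ½K_aγH² = 0.5×0.3123×19.7×10.0² = 307.7 kN/m, acting at H/3 = 3.333 m above the base.
Overturning moment M_o = P_a × H/3 = 307.7 × 3.333 = 1026.
Resisting moment M_r = W × 3.56 = 1497.6 × 3.56 = 5331.
FS_overturning = M_r/M_o = 5331/1026 = 5.199.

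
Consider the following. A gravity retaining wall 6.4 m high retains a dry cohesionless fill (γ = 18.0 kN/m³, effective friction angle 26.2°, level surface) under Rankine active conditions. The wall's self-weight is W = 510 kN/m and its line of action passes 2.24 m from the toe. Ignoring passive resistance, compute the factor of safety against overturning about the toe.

K_a = tan²(45° − 26.2°/2) = 0.3874.
P_a = ½K_aγH² = 0.5×0.3874×18.0×6.4² = 142.8 kN/m, acting at H/3 = 2.133 m above the base.
Overturning moment M_o = P_a × H/3 = 142.8 × 2.133 = 304.7.
Resisting moment M_r = W × 2.24 = 510 × 2.24 = 1142.
FS_overturning = M_r/M_o = 1142/304.7 = 3.749.

3.75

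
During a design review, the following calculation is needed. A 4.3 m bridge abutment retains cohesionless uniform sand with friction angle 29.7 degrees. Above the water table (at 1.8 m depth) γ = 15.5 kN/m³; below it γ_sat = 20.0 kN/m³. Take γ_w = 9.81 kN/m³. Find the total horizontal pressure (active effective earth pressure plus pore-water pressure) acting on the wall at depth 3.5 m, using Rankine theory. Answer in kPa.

31.9 kPa

K_a = (1 − sin φ)/(1 + sin φ) = 0.3374.
γ' = 20.0 − 9.81 = 10.19 kN/m³.
Effective vertical stress at 3.5 m: σ'_v = 15.5×1.8 + 10.19×1.70 = 45.22 kPa.
σ'_h = K_a σ'_v = 0.3374 × 45.22 = 15.26 kPa; u = γ_w × 1.70 = 16.68 kPa.
Total σ_h = 15.26 + 16.68 = 31.93 kPa.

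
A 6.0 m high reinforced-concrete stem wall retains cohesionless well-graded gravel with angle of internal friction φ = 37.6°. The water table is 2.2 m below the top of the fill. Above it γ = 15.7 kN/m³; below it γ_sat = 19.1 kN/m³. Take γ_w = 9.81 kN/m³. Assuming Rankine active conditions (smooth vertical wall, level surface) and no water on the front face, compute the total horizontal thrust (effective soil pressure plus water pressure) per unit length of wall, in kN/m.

K_a = tan²(45° − φ/2) = 0.2421.
γ' = 19.1 − 9.81 = 9.290 kN/m³. Depth below WT = 3.8 m.
σ'_h at WT = K_a γ d_w = 8.363 kPa; at base = 8.363 + K_a γ' × 3.8 = 16.91 kPa.
P₁ (0–2.2 m) = ½×8.363×2.2 = 9.199. P₂ (2.2–6.0 m) = ½(8.363+16.91)×3.8 = 48.02.
P_w = ½ γ_w h₂² = 0.5×9.81×3.8² = 70.83. Total = 9.199+48.02+70.83 = 128.0 kN/m.

128 kN/m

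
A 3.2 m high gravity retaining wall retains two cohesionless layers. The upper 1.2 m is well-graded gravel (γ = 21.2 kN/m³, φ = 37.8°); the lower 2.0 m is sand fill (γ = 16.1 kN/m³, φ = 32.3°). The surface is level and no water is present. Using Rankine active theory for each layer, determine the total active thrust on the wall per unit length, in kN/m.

28.9 kN/m

K_a1 = tan²(45°−37.8°/2) = 0.2400; K_a2 = tan²(45°−32.3°/2) = 0.3035.
Layer 1: σ at base = K_a1 γ₁ h₁ = 6.106 kPa; P₁ = ½×6.106×1.2 = 3.663.
Layer 2: σ_v at top = γ₁h₁ = 25.44; σ_h top = K_a2×25.44 = 7.721; σ_h base = K_a2×(25.44+16.1×2.0) = 17.49.
P₂ = ½(7.721+17.49)×2.0 = 25.21. Total P_a = 3.663+25.21 = 28.88 kN/m.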